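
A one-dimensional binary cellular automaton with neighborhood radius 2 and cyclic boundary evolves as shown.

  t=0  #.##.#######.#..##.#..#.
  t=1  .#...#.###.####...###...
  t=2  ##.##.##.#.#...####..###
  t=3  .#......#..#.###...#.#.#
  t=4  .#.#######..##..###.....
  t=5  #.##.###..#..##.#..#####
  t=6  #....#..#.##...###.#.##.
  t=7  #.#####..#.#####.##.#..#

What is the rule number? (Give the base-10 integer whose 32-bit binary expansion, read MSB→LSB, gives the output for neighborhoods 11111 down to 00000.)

  [31] ##### => #  t=0,i=7
  [30] ####. => .  t=0,i=10
  [29] ###.# => #  t=0,i=11
  [28] ###.. => .  t=1,i=14
  [27] ##.## => .  t=0,i=4
  [26] ##.#. => #  t=0,i=12
  [25] ##..# => #  t=2,i=19
  [24] ##... => #  t=1,i=15
  [23] #.### => #  t=0,i=5
  [22] #.##. => .  t=0,i=2
  [21] #.#.# => .  t=0,i=0
  [20] #.#.. => #  t=0,i=13
  [19] #..## => .  t=0,i=15
  [18] #..#. => .  t=0,i=21
  [17] #...# => #  t=1,i=3
  [16] #.... => #  t=1,i=22
  [15] .#### => .  t=0,i=6
  [14] .###. => .  t=1,i=8
  [13] .##.# => .  t=0,i=3
  [12] .##.. => #  t=4,i=13
  [11] .#.## => #  t=0,i=1
  [10] .#.#. => .  t=0,i=23
  [9] .#..# => #  t=0,i=14
  [8] .#... => .  t=1,i=2
  [7] ..### => #  t=1,i=18
  [6] ..##. => .  t=0,i=16
  [5] ..#.# => .  t=0,i=22
  [4] ..#.. => #  t=1,i=1
  [3] ...## => #  t=1,i=17
  [2] ...#. => #  t=1,i=0
  [1] ....# => #  t=1,i=23
  [0] ..... => #  t=3,i=4
  bits 10100111100100110001101010011111 = 2811435679

2811435679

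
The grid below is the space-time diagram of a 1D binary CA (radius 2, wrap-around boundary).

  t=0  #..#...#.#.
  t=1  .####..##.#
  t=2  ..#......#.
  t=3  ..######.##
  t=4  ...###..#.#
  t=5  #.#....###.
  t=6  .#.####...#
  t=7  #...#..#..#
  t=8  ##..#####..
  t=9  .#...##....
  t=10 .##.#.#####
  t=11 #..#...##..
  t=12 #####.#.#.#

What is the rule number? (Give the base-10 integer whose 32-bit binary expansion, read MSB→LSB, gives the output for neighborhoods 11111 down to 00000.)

  ##### -> #   bit 31 = 1  t=3,i=4
  ####. -> .   bit 30 = 0  t=1,i=3
  ###.# -> .   bit 29 = 0  t=3,i=7
  ###.. -> .   bit 28 = 0  t=1,i=4
  ##.## -> #   bit 27 = 1  t=3,i=8
  ##.#. -> #   bit 26 = 1  t=1,i=9
  ##..# -> .   bit 25 = 0  t=1,i=5
  ##... -> #   bit 24 = 1  t=6,i=7
  #.### -> .   bit 23 = 0  t=1,i=1
  #.##. -> .   bit 22 = 0  t=3,i=9
  #.#.# -> .   bit 21 = 0  t=0,i=9
  #.#.. -> .   bit 20 = 0  t=0,i=0
  #..## -> .   bit 19 = 0  t=1,i=6
  #..#. -> #   bit 18 = 1  t=0,i=2
  #...# -> .   bit 17 = 0  t=0,i=5
  #.... -> #   bit 16 = 1  t=2,i=4
  .#### -> #   bit 15 = 1  t=1,i=2
  .###. -> .   bit 14 = 0  t=4,i=4
  .##.# -> .   bit 13 = 0  t=1,i=8
  .##.. -> #   bit 12 = 1  t=3,i=10
  .#.## -> .   bit 11 = 0  t=1,i=0
  .#.#. -> #   bit 10 = 1  t=0,i=8
  .#..# -> #   bit 9 = 1  t=0,i=1
  .#... -> #   bit 8 = 1  t=0,i=4
  ..### -> .   bit 7 = 0  t=3,i=2
  ..##. -> .   bit 6 = 0  t=1,i=7
  ..#.# -> #   bit 5 = 1  t=0,i=7
  ..#.. -> #   bit 4 = 1  t=0,i=3
  ...## -> #   bit 3 = 1  t=4,i=2
  ...#. -> .   bit 2 = 0  t=0,i=6
  ....# -> #   bit 1 = 1  t=2,i=7
  ..... -> #   bit 0 = 1  t=2,i=5
  bits 10001101000001011001011100111011 = 2365953851

2365953851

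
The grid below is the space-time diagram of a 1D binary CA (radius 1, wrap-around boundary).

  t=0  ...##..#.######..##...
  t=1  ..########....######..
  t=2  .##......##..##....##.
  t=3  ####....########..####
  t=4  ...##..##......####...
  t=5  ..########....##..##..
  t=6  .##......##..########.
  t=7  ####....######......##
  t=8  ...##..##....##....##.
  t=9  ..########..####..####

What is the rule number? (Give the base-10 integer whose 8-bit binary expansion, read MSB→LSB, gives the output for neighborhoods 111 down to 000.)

126

  [7] ### => .  t=0,i=10
  [6] ##. => #  t=0,i=4
  [5] #.# => #  t=0,i=8
  [4] #.. => #  t=0,i=5
  [3] .## => #  t=0,i=3
  [2] .#. => #  t=0,i=7
  [1] ..# => #  t=0,i=2
  [0] ... => .  t=0,i=0
  bits 01111110 = 126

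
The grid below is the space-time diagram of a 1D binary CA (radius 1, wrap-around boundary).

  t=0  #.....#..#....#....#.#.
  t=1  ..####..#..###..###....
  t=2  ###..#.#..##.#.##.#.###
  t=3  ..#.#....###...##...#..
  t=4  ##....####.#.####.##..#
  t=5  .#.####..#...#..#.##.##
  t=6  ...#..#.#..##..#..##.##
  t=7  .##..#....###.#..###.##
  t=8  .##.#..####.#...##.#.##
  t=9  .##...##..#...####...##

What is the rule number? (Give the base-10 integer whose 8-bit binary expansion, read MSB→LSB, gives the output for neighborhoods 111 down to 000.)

75

  [7] ### => .  t=1,i=3
  [6] ##. => #  t=1,i=5
  [5] #.# => .  t=0,i=20
  [4] #.. => .  t=0,i=1
  [3] .## => #  t=1,i=2
  [2] .#. => .  t=0,i=0
  [1] ..# => #  t=0,i=5
  [0] ... => #  t=0,i=2
  bits 01001011 = 75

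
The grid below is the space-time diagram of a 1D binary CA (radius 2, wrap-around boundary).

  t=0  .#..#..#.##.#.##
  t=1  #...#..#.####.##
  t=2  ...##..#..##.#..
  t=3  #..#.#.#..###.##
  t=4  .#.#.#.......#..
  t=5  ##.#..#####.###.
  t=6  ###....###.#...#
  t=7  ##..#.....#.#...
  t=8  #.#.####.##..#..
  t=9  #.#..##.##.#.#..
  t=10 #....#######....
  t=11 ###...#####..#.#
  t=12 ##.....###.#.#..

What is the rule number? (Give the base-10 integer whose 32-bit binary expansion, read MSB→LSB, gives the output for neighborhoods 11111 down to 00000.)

3462504821

  nb #####: next=#  (t=5,i=8, bit31=1)
  nb ####.: next=#  (t=1,i=11, bit30=1)
  nb ###.#: next=.  (t=1,i=12, bit29=0)
  nb ###..: next=.  (t=1,i=0, bit28=0)
  nb ##.##: next=#  (t=1,i=13, bit27=1)
  nb ##.#.: next=#  (t=0,i=0, bit26=1)
  nb ##..#: next=#  (t=2,i=5, bit25=1)
  nb ##...: next=.  (t=1,i=1, bit24=0)
  nb #.###: next=.  (t=1,i=9, bit23=0)
  nb #.##.: next=#  (t=0,i=9, bit22=1)
  nb #.#.#: next=#  (t=0,i=12, bit21=1)
  nb #.#..: next=.  (t=0,i=1, bit20=0)
  nb #..##: next=.  (t=2,i=9, bit19=0)
  nb #..#.: next=.  (t=0,i=3, bit18=0)
  nb #...#: next=.  (t=1,i=2, bit17=0)
  nb #....: next=#  (t=2,i=15, bit16=1)
  nb .####: next=#  (t=1,i=10, bit15=1)
  nb .###.: next=.  (t=1,i=15, bit14=0)
  nb .##.#: next=#  (t=0,i=10, bit13=1)
  nb .##..: next=.  (t=2,i=4, bit12=0)
  nb .#.##: next=.  (t=0,i=8, bit11=0)
  nb .#.#.: next=.  (t=3,i=4, bit10=0)
  nb .#..#: next=.  (t=0,i=2, bit9=0)
  nb .#...: next=#  (t=2,i=14, bit8=1)
  nb ..###: next=.  (t=3,i=10, bit7=0)
  nb ..##.: next=#  (t=2,i=3, bit6=1)
  nb ..#.#: next=#  (t=0,i=7, bit5=1)
  nb ..#..: next=#  (t=0,i=4, bit4=1)
  nb ...##: next=.  (t=2,i=2, bit3=0)
  nb ...#.: next=#  (t=1,i=3, bit2=1)
  nb ....#: next=.  (t=2,i=1, bit1=0)
  nb .....: next=#  (t=2,i=0, bit0=1)
  bits 11001110011000011010000101110101 = 3462504821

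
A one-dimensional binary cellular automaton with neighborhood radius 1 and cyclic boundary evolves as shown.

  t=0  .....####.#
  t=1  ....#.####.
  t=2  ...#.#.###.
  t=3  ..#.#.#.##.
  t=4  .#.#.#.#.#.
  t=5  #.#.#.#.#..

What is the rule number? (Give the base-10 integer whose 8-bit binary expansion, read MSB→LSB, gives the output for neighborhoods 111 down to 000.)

  [7] ### => #  t=0,i=6
  [6] ##. => #  t=0,i=8
  [5] #.# => #  t=0,i=9
  [4] #.. => .  t=0,i=0
  [3] .## => .  t=0,i=5
  [2] .#. => .  t=0,i=10
  [1] ..# => #  t=0,i=4
  [0] ... => .  t=0,i=1
  bits 11100010 = 226

226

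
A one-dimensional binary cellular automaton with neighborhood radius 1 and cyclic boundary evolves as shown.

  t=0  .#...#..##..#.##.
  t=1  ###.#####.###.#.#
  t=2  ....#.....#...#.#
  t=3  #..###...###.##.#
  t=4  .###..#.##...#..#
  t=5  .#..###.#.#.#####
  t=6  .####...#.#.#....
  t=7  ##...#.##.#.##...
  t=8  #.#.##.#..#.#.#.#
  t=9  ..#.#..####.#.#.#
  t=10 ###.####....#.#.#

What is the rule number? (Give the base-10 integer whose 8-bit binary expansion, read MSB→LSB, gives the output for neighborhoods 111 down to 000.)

30

  nb ###: next=.  (t=1,i=0, bit7=0)
  nb ##.: next=.  (t=0,i=9, bit6=0)
  nb #.#: next=.  (t=0,i=13, bit5=0)
  nb #..: next=#  (t=0,i=2, bit4=1)
  nb .##: next=#  (t=0,i=8, bit3=1)
  nb .#.: next=#  (t=0,i=1, bit2=1)
  nb ..#: next=#  (t=0,i=0, bit1=1)
  nb ...: next=.  (t=0,i=3, bit0=0)
  bits 00011110 = 30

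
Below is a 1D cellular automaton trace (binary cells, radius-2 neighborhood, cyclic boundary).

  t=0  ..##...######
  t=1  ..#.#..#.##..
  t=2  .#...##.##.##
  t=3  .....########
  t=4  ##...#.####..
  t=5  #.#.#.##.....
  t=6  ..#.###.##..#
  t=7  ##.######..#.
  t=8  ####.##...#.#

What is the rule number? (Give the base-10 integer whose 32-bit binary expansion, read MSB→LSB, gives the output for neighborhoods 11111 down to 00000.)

  nb #####: next=#  (t=0,i=9, bit31=1)
  nb ####.: next=.  (t=0,i=11, bit30=0)
  nb ###.#: next=#  (t=6,i=6, bit29=1)
  nb ###..: next=.  (t=0,i=12, bit28=0)
  nb ##.##: next=#  (t=2,i=7, bit27=1)
  nb ##.#.: next=.  (t=2,i=0, bit26=0)
  nb ##..#: next=.  (t=0,i=0, bit25=0)
  nb ##...: next=#  (t=0,i=4, bit24=1)
  nb #.###: next=#  (t=4,i=7, bit23=1)
  nb #.##.: next=#  (t=1,i=9, bit22=1)
  nb #.#.#: next=#  (t=5,i=2, bit21=1)
  nb #.#..: next=.  (t=1,i=4, bit20=0)
  nb #..##: next=.  (t=0,i=1, bit19=0)
  nb #..#.: next=#  (t=1,i=6, bit18=1)
  nb #...#: next=.  (t=0,i=5, bit17=0)
  nb #....: next=#  (t=1,i=12, bit16=1)
  nb .####: next=.  (t=0,i=8, bit15=0)
  nb .###.: next=#  (t=6,i=5, bit14=1)
  nb .##.#: next=#  (t=2,i=6, bit13=1)
  nb .##..: next=.  (t=0,i=3, bit12=0)
  nb .#.##: next=#  (t=1,i=8, bit11=1)
  nb .#.#.: next=.  (t=1,i=3, bit10=0)
  nb .#..#: next=#  (t=1,i=5, bit9=1)
  nb .#...: next=.  (t=2,i=2, bit8=0)
  nb ..###: next=#  (t=0,i=7, bit7=1)
  nb ..##.: next=#  (t=0,i=2, bit6=1)
  nb ..#.#: next=.  (t=1,i=2, bit5=0)
  nb ..#..: next=.  (t=6,i=12, bit4=0)
  nb ...##: next=.  (t=0,i=6, bit3=0)
  nb ...#.: next=#  (t=1,i=1, bit2=1)
  nb ....#: next=.  (t=1,i=0, bit1=0)
  nb .....: next=.  (t=3,i=2, bit0=0)
  bits 10101001111001010110101011000100 = 2850384580

2850384580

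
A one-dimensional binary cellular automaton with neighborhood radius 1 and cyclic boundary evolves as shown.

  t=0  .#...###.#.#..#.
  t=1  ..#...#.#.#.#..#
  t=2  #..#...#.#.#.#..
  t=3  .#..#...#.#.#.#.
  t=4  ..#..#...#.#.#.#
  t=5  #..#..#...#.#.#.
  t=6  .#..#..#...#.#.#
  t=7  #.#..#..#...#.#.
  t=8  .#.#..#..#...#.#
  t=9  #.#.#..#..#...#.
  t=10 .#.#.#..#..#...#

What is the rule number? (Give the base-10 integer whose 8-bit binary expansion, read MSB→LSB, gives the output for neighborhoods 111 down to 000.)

176

  nb ###: next=#  (t=0,i=6, bit7=1)
  nb ##.: next=.  (t=0,i=7, bit6=0)
  nb #.#: next=#  (t=0,i=8, bit5=1)
  nb #..: next=#  (t=0,i=2, bit4=1)
  nb .##: next=.  (t=0,i=5, bit3=0)
  nb .#.: next=.  (t=0,i=1, bit2=0)
  nb ..#: next=.  (t=0,i=0, bit1=0)
  nb ...: next=.  (t=0,i=3, bit0=0)
  bits 10110000 = 176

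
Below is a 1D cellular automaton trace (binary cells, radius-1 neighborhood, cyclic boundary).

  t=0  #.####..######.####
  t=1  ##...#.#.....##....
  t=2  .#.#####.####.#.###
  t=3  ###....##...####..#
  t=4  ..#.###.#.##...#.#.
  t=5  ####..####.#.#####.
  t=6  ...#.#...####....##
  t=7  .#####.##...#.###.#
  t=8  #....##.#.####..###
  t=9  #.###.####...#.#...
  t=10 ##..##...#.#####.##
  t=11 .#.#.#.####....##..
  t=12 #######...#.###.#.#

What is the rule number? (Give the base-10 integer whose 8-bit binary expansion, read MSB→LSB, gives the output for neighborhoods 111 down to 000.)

103

  nb ###: next=.  (t=0,i=3, bit7=0)
  nb ##.: next=#  (t=0,i=0, bit6=1)
  nb #.#: next=#  (t=0,i=1, bit5=1)
  nb #..: next=.  (t=0,i=6, bit4=0)
  nb .##: next=.  (t=0,i=2, bit3=0)
  nb .#.: next=#  (t=1,i=5, bit2=1)
  nb ..#: next=#  (t=0,i=7, bit1=1)
  nb ...: next=#  (t=1,i=3, bit0=1)
  bits 01100111 = 103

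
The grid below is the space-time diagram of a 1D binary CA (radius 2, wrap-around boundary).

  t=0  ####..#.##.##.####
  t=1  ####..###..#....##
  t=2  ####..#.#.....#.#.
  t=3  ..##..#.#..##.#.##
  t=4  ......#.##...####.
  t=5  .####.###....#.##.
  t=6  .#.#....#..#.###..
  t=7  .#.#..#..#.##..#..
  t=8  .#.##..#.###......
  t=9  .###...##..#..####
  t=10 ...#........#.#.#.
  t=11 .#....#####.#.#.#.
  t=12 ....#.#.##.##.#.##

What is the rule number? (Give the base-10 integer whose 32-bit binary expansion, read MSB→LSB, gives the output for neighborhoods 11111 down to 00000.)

  #####|#  b31=1 t=0,i=0
  ####.|#  b30=1 t=0,i=2
  ###.#|.  b29=0 t=5,i=4
  ###..|#  b28=1 t=0,i=3
  ##.##|.  b27=0 t=0,i=10
  ##.#.|#  b26=1 t=3,i=13
  ##..#|.  b25=0 t=0,i=4
  ##...|.  b24=0 t=4,i=10
  #.###|.  b23=0 t=0,i=14
  #.##.|#  b22=1 t=0,i=8
  #.#.#|#  b21=1 t=2,i=16
  #.#..|#  b20=1 t=2,i=8
  #..##|.  b19=0 t=1,i=5
  #..#.|.  b18=0 t=0,i=5
  #...#|.  b17=0 t=4,i=11
  #....|.  b16=0 t=1,i=13
  .####|.  b15=0 t=0,i=15
  .###.|.  b14=0 t=1,i=7
  .##.#|.  b13=0 t=0,i=9
  .##..|.  b12=0 t=3,i=3
  .#.##|#  b11=1 t=0,i=7
  .#.#.|.  b10=0 t=2,i=7
  .#..#|#  b9=1 t=3,i=9
  .#...|.  b8=0 t=1,i=12
  ..###|#  b7=1 t=1,i=6
  ..##.|.  b6=0 t=3,i=2
  ..#.#|#  b5=1 t=0,i=6
  ..#..|.  b4=0 t=1,i=11
  ...##|.  b3=0 t=1,i=15
  ...#.|.  b2=0 t=2,i=13
  ....#|#  b1=1 t=1,i=14
  .....|#  b0=1 t=2,i=11
  bits 11010100011100000000101010100011 = 3564112547

3564112547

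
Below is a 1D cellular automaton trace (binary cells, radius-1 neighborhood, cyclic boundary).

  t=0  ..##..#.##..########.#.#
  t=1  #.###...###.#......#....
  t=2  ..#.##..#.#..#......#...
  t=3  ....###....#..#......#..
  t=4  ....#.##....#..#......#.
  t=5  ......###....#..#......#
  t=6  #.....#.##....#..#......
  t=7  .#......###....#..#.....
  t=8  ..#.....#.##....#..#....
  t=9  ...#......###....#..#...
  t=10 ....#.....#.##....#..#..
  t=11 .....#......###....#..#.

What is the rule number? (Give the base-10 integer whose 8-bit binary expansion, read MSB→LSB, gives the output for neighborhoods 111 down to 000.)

88

  ###|.  b7=0 t=0,i=13
  ##.|#  b6=1 t=0,i=3
  #.#|.  b5=0 t=0,i=7
  #..|#  b4=1 t=0,i=0
  .##|#  b3=1 t=0,i=2
  .#.|.  b2=0 t=0,i=6
  ..#|.  b1=0 t=0,i=1
  ...|.  b0=0 t=1,i=6
  bits 01011000 = 88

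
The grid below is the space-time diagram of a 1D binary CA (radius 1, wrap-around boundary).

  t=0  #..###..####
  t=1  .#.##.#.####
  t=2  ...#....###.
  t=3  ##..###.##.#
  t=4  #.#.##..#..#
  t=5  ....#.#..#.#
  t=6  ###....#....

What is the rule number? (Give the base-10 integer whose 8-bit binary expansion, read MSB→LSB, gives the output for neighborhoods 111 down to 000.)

  nb ###: next=#  (t=0,i=4, bit7=1)
  nb ##.: next=.  (t=0,i=0, bit6=0)
  nb #.#: next=.  (t=1,i=0, bit5=0)
  nb #..: next=#  (t=0,i=1, bit4=1)
  nb .##: next=#  (t=0,i=3, bit3=1)
  nb .#.: next=.  (t=1,i=1, bit2=0)
  nb ..#: next=.  (t=0,i=2, bit1=0)
  nb ...: next=#  (t=2,i=0, bit0=1)
  bits 10011001 = 153

153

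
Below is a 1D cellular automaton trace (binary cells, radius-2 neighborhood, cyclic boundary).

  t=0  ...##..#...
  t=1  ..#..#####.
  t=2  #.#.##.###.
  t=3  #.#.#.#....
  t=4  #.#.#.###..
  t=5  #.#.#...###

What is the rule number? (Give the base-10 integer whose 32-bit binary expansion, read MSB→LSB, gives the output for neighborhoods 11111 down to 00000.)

  #####|#  b31=1 t=1,i=7
  ####.|#  b30=1 t=1,i=8
  ###.#|.  b29=0 t=2,i=9
  ###..|#  b28=1 t=1,i=9
  ##.##|#  b27=1 t=2,i=6
  ##.#.|.  b26=0 t=2,i=10
  ##..#|#  b25=1 t=0,i=5
  ##...|.  b24=0 t=1,i=10
  #.###|.  b23=0 t=2,i=7
  #.##.|#  b22=1 t=2,i=4
  #.#.#|#  b21=1 t=2,i=0
  #.#..|#  b20=1 t=3,i=6
  #..##|#  b19=1 t=1,i=4
  #..#.|#  b18=1 t=0,i=6
  #...#|#  b17=1 t=1,i=0
  #....|#  b16=1 t=0,i=9
  .####|.  b15=0 t=1,i=6
  .###.|.  b14=0 t=2,i=8
  .##.#|.  b13=0 t=2,i=5
  .##..|.  b12=0 t=0,i=4
  .#.##|.  b11=0 t=2,i=3
  .#.#.|.  b10=0 t=2,i=1
  .#..#|.  b9=0 t=1,i=3
  .#...|#  b8=1 t=0,i=8
  ..###|#  b7=1 t=1,i=5
  ..##.|.  b6=0 t=0,i=3
  ..#.#|#  b5=1 t=3,i=0
  ..#..|#  b4=1 t=0,i=7
  ...##|#  b3=1 t=0,i=2
  ...#.|.  b2=0 t=1,i=1
  ....#|.  b1=0 t=0,i=1
  .....|.  b0=0 t=0,i=0
  bits 11011010011111110000000110111000 = 3665756600

3665756600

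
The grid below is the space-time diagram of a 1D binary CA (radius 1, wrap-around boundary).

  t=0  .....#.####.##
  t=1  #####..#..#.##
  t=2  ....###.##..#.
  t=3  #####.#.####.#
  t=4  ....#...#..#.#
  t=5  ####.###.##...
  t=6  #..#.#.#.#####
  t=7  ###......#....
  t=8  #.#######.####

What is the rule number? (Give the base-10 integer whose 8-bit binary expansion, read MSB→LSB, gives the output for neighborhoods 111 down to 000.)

91

  [7] ### => .  t=0,i=8
  [6] ##. => #  t=0,i=10
  [5] #.# => .  t=0,i=6
  [4] #.. => #  t=0,i=0
  [3] .## => #  t=0,i=7
  [2] .#. => .  t=0,i=5
  [1] ..# => #  t=0,i=4
  [0] ... => #  t=0,i=1
  bits 01011011 = 91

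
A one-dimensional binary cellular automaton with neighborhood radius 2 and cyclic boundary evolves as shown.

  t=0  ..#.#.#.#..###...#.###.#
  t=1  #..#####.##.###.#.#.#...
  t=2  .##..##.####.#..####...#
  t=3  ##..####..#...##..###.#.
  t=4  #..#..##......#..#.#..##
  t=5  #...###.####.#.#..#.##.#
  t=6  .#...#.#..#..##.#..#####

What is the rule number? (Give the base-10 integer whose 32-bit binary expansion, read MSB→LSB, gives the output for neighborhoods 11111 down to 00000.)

3647565381

  #####|#  b31=1 t=1,i=5
  ####.|#  b30=1 t=1,i=6
  ###.#|.  b29=0 t=0,i=21
  ###..|#  b28=1 t=0,i=13
  ##.##|#  b27=1 t=1,i=8
  ##.#.|.  b26=0 t=0,i=22
  ##..#|.  b25=0 t=2,i=3
  ##...|#  b24=1 t=0,i=14
  #.###|.  b23=0 t=0,i=19
  #.##.|#  b22=1 t=1,i=9
  #.#.#|#  b21=1 t=0,i=4
  #.#..|.  b20=0 t=0,i=8
  #..##|#  b19=1 t=0,i=10
  #..#.|.  b18=0 t=0,i=1
  #...#|.  b17=0 t=0,i=15
  #....|#  b16=1 t=4,i=9
  .####|.  b15=0 t=1,i=4
  .###.|#  b14=1 t=0,i=12
  .##.#|#  b13=1 t=1,i=10
  .##..|.  b12=0 t=2,i=2
  .#.##|#  b11=1 t=0,i=18
  .#.#.|#  b10=1 t=0,i=3
  .#..#|#  b9=1 t=0,i=0
  .#...|.  b8=0 t=1,i=21
  ..###|.  b7=0 t=0,i=11
  ..##.|#  b6=1 t=2,i=5
  ..#.#|.  b5=0 t=0,i=2
  ..#..|.  b4=0 t=1,i=0
  ...##|.  b3=0 t=3,i=13
  ...#.|#  b2=1 t=0,i=16
  ....#|.  b1=0 t=4,i=12
  .....|#  b0=1 t=4,i=10
  bits 11011001011010010110111001000101 = 3647565381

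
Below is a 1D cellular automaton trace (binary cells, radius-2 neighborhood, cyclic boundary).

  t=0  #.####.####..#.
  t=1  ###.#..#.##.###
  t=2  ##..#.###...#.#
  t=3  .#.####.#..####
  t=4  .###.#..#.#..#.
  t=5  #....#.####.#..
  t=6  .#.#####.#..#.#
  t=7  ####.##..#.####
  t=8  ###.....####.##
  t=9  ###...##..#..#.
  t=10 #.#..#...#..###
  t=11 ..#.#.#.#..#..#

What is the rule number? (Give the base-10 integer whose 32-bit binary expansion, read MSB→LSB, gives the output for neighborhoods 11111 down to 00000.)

  nb #####: next=#  (t=1,i=0, bit31=1)
  nb ####.: next=#  (t=0,i=4, bit30=1)
  nb ###.#: next=.  (t=0,i=5, bit29=0)
  nb ###..: next=#  (t=0,i=10, bit28=1)
  nb ##.##: next=.  (t=0,i=6, bit27=0)
  nb ##.#.: next=.  (t=1,i=3, bit26=0)
  nb ##..#: next=.  (t=0,i=11, bit25=0)
  nb ##...: next=.  (t=2,i=9, bit24=0)
  nb #.###: next=#  (t=0,i=2, bit23=1)
  nb #.##.: next=.  (t=1,i=9, bit22=0)
  nb #.#.#: next=#  (t=0,i=0, bit21=1)
  nb #.#..: next=#  (t=1,i=4, bit20=1)
  nb #..##: next=#  (t=3,i=10, bit19=1)
  nb #..#.: next=#  (t=0,i=12, bit18=1)
  nb #...#: next=.  (t=2,i=10, bit17=0)
  nb #....: next=.  (t=5,i=2, bit16=0)
  nb .####: next=.  (t=0,i=3, bit15=0)
  nb .###.: next=.  (t=2,i=0, bit14=0)
  nb .##.#: next=.  (t=1,i=10, bit13=0)
  nb .##..: next=.  (t=7,i=6, bit12=0)
  nb .#.##: next=#  (t=0,i=1, bit11=1)
  nb .#.#.: next=#  (t=0,i=14, bit10=1)
  nb .#..#: next=.  (t=1,i=5, bit9=0)
  nb .#...: next=#  (t=5,i=1, bit8=1)
  nb ..###: next=.  (t=3,i=11, bit7=0)
  nb ..##.: next=.  (t=9,i=6, bit6=0)
  nb ..#.#: next=#  (t=0,i=13, bit5=1)
  nb ..#..: next=.  (t=4,i=13, bit4=0)
  nb ...##: next=#  (t=8,i=7, bit3=1)
  nb ...#.: next=#  (t=2,i=11, bit2=1)
  nb ....#: next=#  (t=5,i=3, bit1=1)
  nb .....: next=.  (t=8,i=5, bit0=0)
  bits 11010000101111000000110100101110 = 3501985070

3501985070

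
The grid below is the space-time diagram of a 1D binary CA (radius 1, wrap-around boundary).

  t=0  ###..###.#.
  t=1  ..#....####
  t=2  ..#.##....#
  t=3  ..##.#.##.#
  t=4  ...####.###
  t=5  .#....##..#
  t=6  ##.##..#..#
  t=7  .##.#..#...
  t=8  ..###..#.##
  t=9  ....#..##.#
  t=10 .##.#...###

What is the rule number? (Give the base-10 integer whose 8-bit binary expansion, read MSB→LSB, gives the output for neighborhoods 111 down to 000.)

101

  ### -> .   bit 7 = 0  t=0,i=1
  ##. -> #   bit 6 = 1  t=0,i=2
  #.# -> #   bit 5 = 1  t=0,i=8
  #.. -> .   bit 4 = 0  t=0,i=3
  .## -> .   bit 3 = 0  t=0,i=0
  .#. -> #   bit 2 = 1  t=0,i=9
  ..# -> .   bit 1 = 0  t=0,i=4
  ... -> #   bit 0 = 1  t=1,i=4
  bits 01100101 = 101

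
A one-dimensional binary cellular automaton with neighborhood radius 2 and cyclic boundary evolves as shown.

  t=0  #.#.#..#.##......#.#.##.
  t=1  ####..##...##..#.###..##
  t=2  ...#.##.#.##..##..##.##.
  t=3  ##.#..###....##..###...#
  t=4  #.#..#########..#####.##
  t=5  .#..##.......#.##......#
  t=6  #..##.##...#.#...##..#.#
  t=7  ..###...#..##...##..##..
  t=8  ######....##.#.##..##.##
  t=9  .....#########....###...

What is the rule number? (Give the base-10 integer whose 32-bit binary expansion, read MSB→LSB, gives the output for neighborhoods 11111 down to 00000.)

355296490

  ##### -> .   bit 31 = 0  t=1,i=0
  ####. -> .   bit 30 = 0  t=1,i=2
  ###.# -> .   bit 29 = 0  t=3,i=1
  ###.. -> #   bit 28 = 1  t=1,i=3
  ##.## -> .   bit 27 = 0  t=2,i=20
  ##.#. -> #   bit 26 = 1  t=0,i=23
  ##..# -> .   bit 25 = 0  t=1,i=4
  ##... -> #   bit 24 = 1  t=0,i=11
  #.### -> .   bit 23 = 0  t=1,i=17
  #.##. -> .   bit 22 = 0  t=0,i=9
  #.#.# -> #   bit 21 = 1  t=0,i=0
  #.#.. -> .   bit 20 = 0  t=0,i=4
  #..## -> #   bit 19 = 1  t=1,i=5
  #..#. -> #   bit 18 = 1  t=0,i=6
  #...# -> .   bit 17 = 0  t=1,i=9
  #.... -> #   bit 16 = 1  t=0,i=12
  .#### -> .   bit 15 = 0  t=1,i=23
  .###. -> #   bit 14 = 1  t=1,i=18
  .##.# -> #   bit 13 = 1  t=0,i=22
  .##.. -> .   bit 12 = 0  t=0,i=10
  .#.## -> .   bit 11 = 0  t=0,i=8
  .#.#. -> #   bit 10 = 1  t=0,i=1
  .#..# -> .   bit 9 = 0  t=0,i=5
  .#... -> .   bit 8 = 0  t=6,i=14
  ..### -> #   bit 7 = 1  t=1,i=22
  ..##. -> #   bit 6 = 1  t=1,i=6
  ..#.# -> #   bit 5 = 1  t=0,i=7
  ..#.. -> .   bit 4 = 0  t=7,i=8
  ...## -> #   bit 3 = 1  t=1,i=10
  ...#. -> .   bit 2 = 0  t=0,i=16
  ....# -> #   bit 1 = 1  t=0,i=15
  ..... -> .   bit 0 = 0  t=0,i=13
  bits 00010101001011010110010011101010 = 355296490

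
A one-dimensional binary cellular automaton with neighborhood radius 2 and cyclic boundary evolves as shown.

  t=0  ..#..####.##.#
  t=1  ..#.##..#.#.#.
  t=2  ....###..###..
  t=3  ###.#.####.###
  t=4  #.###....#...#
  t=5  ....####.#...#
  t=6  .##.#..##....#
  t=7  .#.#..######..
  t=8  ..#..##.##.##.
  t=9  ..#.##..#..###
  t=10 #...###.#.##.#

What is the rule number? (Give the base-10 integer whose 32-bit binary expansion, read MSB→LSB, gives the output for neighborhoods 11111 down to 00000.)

  [31] ##### => #  t=3,i=0
  [30] ####. => .  t=0,i=7
  [29] ###.# => #  t=0,i=8
  [28] ###.. => #  t=2,i=6
  [27] ##.## => .  t=0,i=9
  [26] ##.#. => #  t=0,i=12
  [25] ##..# => #  t=1,i=6
  [24] ##... => #  t=2,i=12
  [23] #.### => .  t=3,i=6
  [22] #.##. => #  t=0,i=10
  [21] #.#.# => #  t=1,i=10
  [20] #.#.. => .  t=0,i=13
  [19] #..## => #  t=0,i=4
  [18] #..#. => .  t=0,i=1
  [17] #...# => .  t=1,i=0
  [16] #.... => #  t=2,i=13
  [15] .#### => .  t=0,i=6
  [14] .###. => .  t=2,i=5
  [13] .##.# => .  t=0,i=11
  [12] .##.. => #  t=1,i=5
  [11] .#.## => .  t=1,i=3
  [10] .#.#. => #  t=1,i=9
  [9] .#..# => .  t=0,i=0
  [8] .#... => .  t=1,i=13
  [7] ..### => #  t=0,i=5
  [6] ..##. => #  t=4,i=13
  [5] ..#.# => .  t=1,i=2
  [4] ..#.. => #  t=0,i=2
  [3] ...## => .  t=2,i=3
  [2] ...#. => .  t=1,i=1
  [1] ....# => #  t=2,i=2
  [0] ..... => #  t=2,i=0
  bits 10110111011010010001010011010011 = 3077117139

3077117139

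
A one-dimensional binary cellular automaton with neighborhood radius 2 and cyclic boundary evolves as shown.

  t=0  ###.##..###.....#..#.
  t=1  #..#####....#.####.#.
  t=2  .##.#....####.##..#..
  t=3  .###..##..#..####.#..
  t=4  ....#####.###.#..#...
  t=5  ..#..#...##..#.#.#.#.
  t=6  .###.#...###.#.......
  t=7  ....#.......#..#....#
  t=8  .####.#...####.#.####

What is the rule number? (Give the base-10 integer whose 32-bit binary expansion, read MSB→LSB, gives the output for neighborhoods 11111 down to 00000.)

  nb #####: next=.  (t=1,i=5, bit31=0)
  nb ####.: next=.  (t=1,i=6, bit30=0)
  nb ###.#: next=.  (t=0,i=2, bit29=0)
  nb ###..: next=.  (t=0,i=10, bit28=0)
  nb ##.##: next=#  (t=0,i=3, bit27=1)
  nb ##.#.: next=#  (t=1,i=18, bit26=1)
  nb ##..#: next=#  (t=0,i=6, bit25=1)
  nb ##...: next=.  (t=0,i=11, bit24=0)
  nb #.###: next=#  (t=0,i=0, bit23=1)
  nb #.##.: next=#  (t=0,i=4, bit22=1)
  nb #.#.#: next=.  (t=1,i=19, bit21=0)
  nb #.#..: next=.  (t=1,i=0, bit20=0)
  nb #..##: next=#  (t=0,i=7, bit19=1)
  nb #..#.: next=.  (t=0,i=18, bit18=0)
  nb #...#: next=.  (t=2,i=20, bit17=0)
  nb #....: next=#  (t=0,i=12, bit16=1)
  nb .####: next=#  (t=1,i=4, bit15=1)
  nb .###.: next=.  (t=0,i=1, bit14=0)
  nb .##.#: next=#  (t=2,i=2, bit13=1)
  nb .##..: next=#  (t=0,i=5, bit12=1)
  nb .#.##: next=.  (t=0,i=20, bit11=0)
  nb .#.#.: next=.  (t=1,i=20, bit10=0)
  nb .#..#: next=#  (t=0,i=17, bit9=1)
  nb .#...: next=.  (t=2,i=5, bit8=0)
  nb ..###: next=.  (t=0,i=8, bit7=0)
  nb ..##.: next=#  (t=2,i=1, bit6=1)
  nb ..#.#: next=#  (t=0,i=19, bit5=1)
  nb ..#..: next=#  (t=0,i=16, bit4=1)
  nb ...##: next=.  (t=2,i=0, bit3=0)
  nb ...#.: next=#  (t=0,i=15, bit2=1)
  nb ....#: next=#  (t=0,i=14, bit1=1)
  nb .....: next=.  (t=0,i=13, bit0=0)
  bits 00001110110010011011001001110110 = 248099446

248099446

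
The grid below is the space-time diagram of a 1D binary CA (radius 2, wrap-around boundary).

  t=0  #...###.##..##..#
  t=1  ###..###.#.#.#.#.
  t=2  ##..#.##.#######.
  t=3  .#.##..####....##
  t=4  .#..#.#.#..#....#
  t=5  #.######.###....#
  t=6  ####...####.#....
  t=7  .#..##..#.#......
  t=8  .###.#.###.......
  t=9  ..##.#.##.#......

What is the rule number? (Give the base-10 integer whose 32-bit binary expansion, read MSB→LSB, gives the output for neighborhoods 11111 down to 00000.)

699332144

  nb #####: next=.  (t=2,i=11, bit31=0)
  nb ####.: next=.  (t=2,i=14, bit30=0)
  nb ###.#: next=#  (t=0,i=6, bit29=1)
  nb ###..: next=.  (t=1,i=2, bit28=0)
  nb ##.##: next=#  (t=0,i=7, bit27=1)
  nb ##.#.: next=.  (t=1,i=8, bit26=0)
  nb ##..#: next=.  (t=0,i=10, bit25=0)
  nb ##...: next=#  (t=0,i=1, bit24=1)
  nb #.###: next=#  (t=1,i=0, bit23=1)
  nb #.##.: next=.  (t=0,i=8, bit22=0)
  nb #.#.#: next=#  (t=1,i=9, bit21=1)
  nb #.#..: next=.  (t=4,i=1, bit20=0)
  nb #..##: next=#  (t=0,i=11, bit19=1)
  nb #..#.: next=#  (t=2,i=3, bit18=1)
  nb #...#: next=#  (t=0,i=2, bit17=1)
  nb #....: next=.  (t=3,i=12, bit16=0)
  nb .####: next=#  (t=2,i=10, bit15=1)
  nb .###.: next=#  (t=0,i=5, bit14=1)
  nb .##.#: next=#  (t=2,i=7, bit13=1)
  nb .##..: next=#  (t=0,i=0, bit12=1)
  nb .#.##: next=.  (t=1,i=16, bit11=0)
  nb .#.#.: next=#  (t=1,i=10, bit10=1)
  nb .#..#: next=#  (t=4,i=2, bit9=1)
  nb .#...: next=.  (t=4,i=12, bit8=0)
  nb ..###: next=.  (t=0,i=4, bit7=0)
  nb ..##.: next=.  (t=0,i=12, bit6=0)
  nb ..#.#: next=#  (t=2,i=4, bit5=1)
  nb ..#..: next=#  (t=4,i=11, bit4=1)
  nb ...##: next=.  (t=0,i=3, bit3=0)
  nb ...#.: next=.  (t=4,i=15, bit2=0)
  nb ....#: next=.  (t=3,i=13, bit1=0)
  nb .....: next=.  (t=7,i=13, bit0=0)
  bits 00101001101011101111011000110000 = 699332144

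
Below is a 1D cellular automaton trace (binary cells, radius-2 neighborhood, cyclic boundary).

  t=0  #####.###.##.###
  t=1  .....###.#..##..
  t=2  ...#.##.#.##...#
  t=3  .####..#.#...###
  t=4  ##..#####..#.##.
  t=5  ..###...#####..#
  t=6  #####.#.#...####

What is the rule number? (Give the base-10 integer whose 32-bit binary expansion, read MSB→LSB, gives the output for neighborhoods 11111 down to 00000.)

512708278

  [31] ##### => .  t=0,i=0
  [30] ####. => .  t=0,i=3
  [29] ###.# => .  t=0,i=4
  [28] ###.. => #  t=3,i=4
  [27] ##.## => #  t=0,i=5
  [26] ##.#. => #  t=1,i=8
  [25] ##..# => #  t=3,i=5
  [24] ##... => .  t=1,i=14
  [23] #.### => #  t=0,i=6
  [22] #.##. => .  t=0,i=10
  [21] #.#.# => .  t=2,i=8
  [20] #.#.. => .  t=1,i=9
  [19] #..## => #  t=1,i=11
  [18] #..#. => #  t=3,i=6
  [17] #...# => #  t=2,i=1
  [16] #.... => #  t=1,i=15
  [15] .#### => .  t=0,i=14
  [14] .###. => #  t=0,i=7
  [13] .##.# => .  t=0,i=11
  [12] .##.. => .  t=1,i=13
  [11] .#.## => #  t=2,i=4
  [10] .#.#. => #  t=3,i=8
  [9] .#..# => #  t=1,i=10
  [8] .#... => .  t=2,i=0
  [7] ..### => #  t=1,i=5
  [6] ..##. => .  t=1,i=12
  [5] ..#.# => #  t=2,i=3
  [4] ..#.. => #  t=2,i=15
  [3] ...## => .  t=1,i=4
  [2] ...#. => #  t=2,i=2
  [1] ....# => #  t=1,i=3
  [0] ..... => .  t=1,i=0
  bits 00011110100011110100111010110110 = 512708278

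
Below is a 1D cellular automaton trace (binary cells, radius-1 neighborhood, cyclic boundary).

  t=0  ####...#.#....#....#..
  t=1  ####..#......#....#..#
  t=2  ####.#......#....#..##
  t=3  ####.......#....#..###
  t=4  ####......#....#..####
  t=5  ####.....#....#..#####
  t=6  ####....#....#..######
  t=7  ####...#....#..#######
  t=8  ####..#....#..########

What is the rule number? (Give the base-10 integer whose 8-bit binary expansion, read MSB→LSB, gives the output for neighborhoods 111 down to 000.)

  ### -> #   bit 7 = 1  t=0,i=1
  ##. -> #   bit 6 = 1  t=0,i=3
  #.# -> .   bit 5 = 0  t=0,i=8
  #.. -> .   bit 4 = 0  t=0,i=4
  .## -> #   bit 3 = 1  t=0,i=0
  .#. -> .   bit 2 = 0  t=0,i=7
  ..# -> #   bit 1 = 1  t=0,i=6
  ... -> .   bit 0 = 0  t=0,i=5
  bits 11001010 = 202

202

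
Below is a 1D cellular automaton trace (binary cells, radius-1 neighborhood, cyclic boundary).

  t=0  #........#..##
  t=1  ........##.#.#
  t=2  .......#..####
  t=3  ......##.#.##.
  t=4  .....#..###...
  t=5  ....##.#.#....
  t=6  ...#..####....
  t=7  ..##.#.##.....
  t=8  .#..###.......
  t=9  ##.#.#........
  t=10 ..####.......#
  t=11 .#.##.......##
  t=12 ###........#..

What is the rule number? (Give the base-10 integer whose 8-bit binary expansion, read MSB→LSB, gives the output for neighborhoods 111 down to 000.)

166

  ### -> #   bit 7 = 1  t=0,i=13
  ##. -> .   bit 6 = 0  t=0,i=0
  #.# -> #   bit 5 = 1  t=1,i=10
  #.. -> .   bit 4 = 0  t=0,i=1
  .## -> .   bit 3 = 0  t=0,i=12
  .#. -> #   bit 2 = 1  t=0,i=9
  ..# -> #   bit 1 = 1  t=0,i=8
  ... -> .   bit 0 = 0  t=0,i=2
  bits 10100110 = 166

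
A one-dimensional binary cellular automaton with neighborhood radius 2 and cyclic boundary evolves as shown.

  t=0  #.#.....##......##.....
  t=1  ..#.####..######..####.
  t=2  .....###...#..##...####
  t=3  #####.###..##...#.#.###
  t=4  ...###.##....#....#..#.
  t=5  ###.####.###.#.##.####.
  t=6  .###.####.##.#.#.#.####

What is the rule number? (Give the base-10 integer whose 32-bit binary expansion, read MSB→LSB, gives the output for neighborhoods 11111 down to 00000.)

  [31] ##### => .  t=1,i=12
  [30] ####. => #  t=1,i=6
  [29] ###.# => #  t=3,i=4
  [28] ###.. => #  t=1,i=7
  [27] ##.## => #  t=3,i=5
  [26] ##.#. => .  t=5,i=12
  [25] ##..# => .  t=1,i=8
  [24] ##... => #  t=0,i=10
  [23] #.### => .  t=1,i=4
  [22] #.##. => #  t=4,i=7
  [21] #.#.# => #  t=3,i=18
  [20] #.#.. => #  t=0,i=2
  [19] #..## => .  t=1,i=9
  [18] #..#. => #  t=4,i=20
  [17] #...# => .  t=1,i=0
  [16] #.... => #  t=0,i=4
  [15] .#### => #  t=1,i=5
  [14] .###. => #  t=2,i=6
  [13] .##.# => .  t=5,i=16
  [12] .##.. => .  t=0,i=9
  [11] .#.## => .  t=1,i=3
  [10] .#.#. => .  t=0,i=1
  [9] .#..# => #  t=2,i=12
  [8] .#... => .  t=0,i=3
  [7] ..### => .  t=1,i=10
  [6] ..##. => .  t=0,i=8
  [5] ..#.# => .  t=0,i=0
  [4] ..#.. => #  t=2,i=11
  [3] ...## => #  t=0,i=7
  [2] ...#. => .  t=0,i=22
  [1] ....# => #  t=0,i=6
  [0] ..... => #  t=0,i=5
  bits 01111001011101011100001000011011 = 2037760539

2037760539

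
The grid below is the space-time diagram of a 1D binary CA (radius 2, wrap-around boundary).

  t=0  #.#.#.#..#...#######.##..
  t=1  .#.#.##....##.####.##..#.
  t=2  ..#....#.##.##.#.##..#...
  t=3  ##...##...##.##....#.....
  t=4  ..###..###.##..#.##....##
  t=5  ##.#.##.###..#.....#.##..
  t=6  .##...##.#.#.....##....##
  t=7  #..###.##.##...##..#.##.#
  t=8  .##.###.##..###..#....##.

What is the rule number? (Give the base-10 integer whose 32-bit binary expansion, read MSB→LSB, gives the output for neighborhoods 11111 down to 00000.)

2937775118

  #####|#  b31=1 t=0,i=15
  ####.|.  b30=0 t=0,i=18
  ###.#|#  b29=1 t=0,i=19
  ###..|.  b28=0 t=4,i=4
  ##.##|#  b27=1 t=0,i=20
  ##.#.|#  b26=1 t=2,i=14
  ##..#|#  b25=1 t=0,i=23
  ##...|#  b24=1 t=1,i=7
  #.###|.  b23=0 t=1,i=14
  #.##.|.  b22=0 t=0,i=21
  #.#.#|.  b21=0 t=0,i=2
  #.#..|#  b20=1 t=0,i=6
  #..##|#  b19=1 t=4,i=1
  #..#.|.  b18=0 t=0,i=8
  #...#|#  b17=1 t=0,i=11
  #....|.  b16=0 t=1,i=8
  .####|#  b15=1 t=0,i=14
  .###.|#  b14=1 t=4,i=3
  .##.#|#  b13=1 t=1,i=12
  .##..|.  b12=0 t=0,i=22
  .#.##|.  b11=0 t=1,i=4
  .#.#.|#  b10=1 t=0,i=1
  .#..#|.  b9=0 t=0,i=7
  .#...|.  b8=0 t=0,i=10
  ..###|.  b7=0 t=0,i=13
  ..##.|.  b6=0 t=1,i=11
  ..#.#|.  b5=0 t=0,i=0
  ..#..|.  b4=0 t=0,i=9
  ...##|#  b3=1 t=0,i=12
  ...#.|#  b2=1 t=2,i=1
  ....#|#  b1=1 t=1,i=9
  .....|.  b0=0 t=2,i=24
  bits 10101111000110101110010000001110 = 2937775118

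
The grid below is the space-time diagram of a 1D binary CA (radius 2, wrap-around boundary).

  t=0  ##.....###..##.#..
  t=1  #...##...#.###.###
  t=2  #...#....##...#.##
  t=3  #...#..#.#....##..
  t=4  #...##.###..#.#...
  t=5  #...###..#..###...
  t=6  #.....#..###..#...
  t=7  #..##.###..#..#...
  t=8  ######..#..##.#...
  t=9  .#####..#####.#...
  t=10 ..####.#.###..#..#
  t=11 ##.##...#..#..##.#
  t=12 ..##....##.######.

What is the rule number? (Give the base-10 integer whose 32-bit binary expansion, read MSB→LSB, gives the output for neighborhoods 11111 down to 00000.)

  ##### -> #   bit 31 = 1  t=8,i=2
  ####. -> #   bit 30 = 1  t=1,i=17
  ###.# -> .   bit 29 = 0  t=1,i=13
  ###.. -> #   bit 28 = 1  t=0,i=9
  ##.## -> #   bit 27 = 1  t=1,i=14
  ##.#. -> .   bit 26 = 0  t=0,i=14
  ##..# -> .   bit 25 = 0  t=0,i=10
  ##... -> .   bit 24 = 0  t=0,i=2
  #.### -> .   bit 23 = 0  t=1,i=11
  #.##. -> #   bit 22 = 1  t=11,i=3
  #.#.# -> .   bit 21 = 0  t=10,i=7
  #.#.. -> #   bit 20 = 1  t=0,i=15
  #..## -> #   bit 19 = 1  t=0,i=11
  #..#. -> .   bit 18 = 0  t=3,i=6
  #...# -> .   bit 17 = 0  t=1,i=2
  #.... -> .   bit 16 = 0  t=0,i=3
  .#### -> #   bit 15 = 1  t=1,i=16
  .###. -> .   bit 14 = 0  t=0,i=8
  .##.# -> #   bit 13 = 1  t=0,i=13
  .##.. -> .   bit 12 = 0  t=0,i=1
  .#.## -> #   bit 11 = 1  t=1,i=10
  .#.#. -> #   bit 10 = 1  t=3,i=8
  .#..# -> #   bit 9 = 1  t=0,i=16
  .#... -> .   bit 8 = 0  t=2,i=5
  ..### -> .   bit 7 = 0  t=0,i=7
  ..##. -> #   bit 6 = 1  t=0,i=0
  ..#.# -> #   bit 5 = 1  t=1,i=9
  ..#.. -> #   bit 4 = 1  t=2,i=4
  ...## -> .   bit 3 = 0  t=0,i=6
  ...#. -> .   bit 2 = 0  t=1,i=8
  ....# -> #   bit 1 = 1  t=0,i=5
  ..... -> #   bit 0 = 1  t=0,i=4
  bits 11011000010110001010111001110011 = 3629690483

3629690483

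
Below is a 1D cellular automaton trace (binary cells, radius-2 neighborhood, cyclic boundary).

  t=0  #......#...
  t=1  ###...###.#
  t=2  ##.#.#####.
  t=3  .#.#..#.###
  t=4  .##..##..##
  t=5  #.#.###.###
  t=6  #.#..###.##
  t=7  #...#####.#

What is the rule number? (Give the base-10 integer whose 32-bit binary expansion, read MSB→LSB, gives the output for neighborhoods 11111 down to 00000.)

1764619772

  ##### -> .   bit 31 = 0  t=2,i=7
  ####. -> #   bit 30 = 1  t=1,i=1
  ###.# -> #   bit 29 = 1  t=1,i=8
  ###.. -> .   bit 28 = 0  t=1,i=2
  ##.## -> #   bit 27 = 1  t=1,i=9
  ##.#. -> .   bit 26 = 0  t=2,i=2
  ##..# -> .   bit 25 = 0  t=4,i=3
  ##... -> #   bit 24 = 1  t=1,i=3
  #.### -> .   bit 23 = 0  t=1,i=10
  #.##. -> .   bit 22 = 0  t=2,i=0
  #.#.# -> #   bit 21 = 1  t=2,i=3
  #.#.. -> .   bit 20 = 0  t=3,i=3
  #..## -> #   bit 19 = 1  t=4,i=4
  #..#. -> #   bit 18 = 1  t=3,i=5
  #...# -> .   bit 17 = 0  t=0,i=9
  #.... -> #   bit 16 = 1  t=0,i=2
  .#### -> #   bit 15 = 1  t=1,i=0
  .###. -> #   bit 14 = 1  t=1,i=7
  .##.# -> #   bit 13 = 1  t=2,i=1
  .##.. -> #   bit 12 = 1  t=4,i=2
  .#.## -> .   bit 11 = 0  t=2,i=4
  .#.#. -> #   bit 10 = 1  t=3,i=2
  .#..# -> .   bit 9 = 0  t=3,i=4
  .#... -> #   bit 8 = 1  t=0,i=1
  ..### -> #   bit 7 = 1  t=1,i=6
  ..##. -> #   bit 6 = 1  t=4,i=5
  ..#.# -> #   bit 5 = 1  t=3,i=6
  ..#.. -> #   bit 4 = 1  t=0,i=0
  ...## -> #   bit 3 = 1  t=1,i=5
  ...#. -> #   bit 2 = 1  t=0,i=6
  ....# -> .   bit 1 = 0  t=0,i=5
  ..... -> .   bit 0 = 0  t=0,i=3
  bits 01101001001011011111010111111100 = 1764619772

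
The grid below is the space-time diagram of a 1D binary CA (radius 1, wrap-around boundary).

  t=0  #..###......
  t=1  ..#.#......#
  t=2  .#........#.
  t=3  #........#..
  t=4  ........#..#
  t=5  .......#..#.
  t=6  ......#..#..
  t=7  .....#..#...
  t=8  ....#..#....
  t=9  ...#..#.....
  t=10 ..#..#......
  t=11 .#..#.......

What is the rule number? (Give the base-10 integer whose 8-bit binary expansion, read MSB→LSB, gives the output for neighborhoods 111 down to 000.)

  nb ###: next=#  (t=0,i=4, bit7=1)
  nb ##.: next=.  (t=0,i=5, bit6=0)
  nb #.#: next=.  (t=1,i=3, bit5=0)
  nb #..: next=.  (t=0,i=1, bit4=0)
  nb .##: next=.  (t=0,i=3, bit3=0)
  nb .#.: next=.  (t=0,i=0, bit2=0)
  nb ..#: next=#  (t=0,i=2, bit1=1)
  nb ...: next=.  (t=0,i=7, bit0=0)
  bits 10000010 = 130

130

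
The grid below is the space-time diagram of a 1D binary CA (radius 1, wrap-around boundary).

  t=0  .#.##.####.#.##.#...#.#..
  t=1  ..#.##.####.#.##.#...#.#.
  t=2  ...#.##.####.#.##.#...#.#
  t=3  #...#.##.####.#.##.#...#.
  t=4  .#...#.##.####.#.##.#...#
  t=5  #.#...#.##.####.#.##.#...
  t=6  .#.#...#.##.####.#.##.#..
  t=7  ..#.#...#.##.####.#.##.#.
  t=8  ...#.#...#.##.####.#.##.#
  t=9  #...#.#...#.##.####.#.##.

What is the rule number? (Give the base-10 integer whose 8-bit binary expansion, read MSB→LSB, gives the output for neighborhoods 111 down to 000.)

240

  ###|#  b7=1 t=0,i=7
  ##.|#  b6=1 t=0,i=4
  #.#|#  b5=1 t=0,i=2
  #..|#  b4=1 t=0,i=17
  .##|.  b3=0 t=0,i=3
  .#.|.  b2=0 t=0,i=1
  ..#|.  b1=0 t=0,i=0
  ...|.  b0=0 t=0,i=18
  bits 11110000 = 240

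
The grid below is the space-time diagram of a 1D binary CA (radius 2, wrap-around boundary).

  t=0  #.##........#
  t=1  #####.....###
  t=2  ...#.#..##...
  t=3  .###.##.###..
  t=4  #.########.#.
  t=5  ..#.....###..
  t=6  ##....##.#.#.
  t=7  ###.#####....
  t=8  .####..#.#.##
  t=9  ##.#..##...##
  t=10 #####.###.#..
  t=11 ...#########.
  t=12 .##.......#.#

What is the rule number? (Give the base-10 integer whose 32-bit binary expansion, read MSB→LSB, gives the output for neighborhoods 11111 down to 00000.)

  [31] ##### => .  t=1,i=0
  [30] ####. => #  t=1,i=3
  [29] ###.# => #  t=3,i=3
  [28] ###.. => .  t=1,i=4
  [27] ##.## => #  t=0,i=1
  [26] ##.#. => #  t=4,i=10
  [25] ##..# => .  t=8,i=5
  [24] ##... => #  t=0,i=4
  [23] #.### => #  t=3,i=8
  [22] #.##. => #  t=0,i=2
  [21] #.#.# => .  t=4,i=0
  [20] #.#.. => #  t=2,i=5
  [19] #..## => .  t=2,i=7
  [18] #..#. => #  t=8,i=6
  [17] #...# => .  t=3,i=12
  [16] #.... => .  t=0,i=5
  [15] .#### => .  t=1,i=11
  [14] .###. => #  t=3,i=2
  [13] .##.# => #  t=0,i=0
  [12] .##.. => #  t=0,i=3
  [11] .#.## => .  t=4,i=1
  [10] .#.#. => .  t=2,i=4
  [9] .#..# => #  t=2,i=6
  [8] .#... => .  t=5,i=3
  [7] ..### => .  t=1,i=10
  [6] ..##. => #  t=0,i=12
  [5] ..#.# => #  t=2,i=3
  [4] ..#.. => .  t=5,i=2
  [3] ...## => #  t=0,i=11
  [2] ...#. => #  t=2,i=2
  [1] ....# => #  t=0,i=10
  [0] ..... => .  t=0,i=6
  bits 01101101110101000111001001101110 = 1842639470

1842639470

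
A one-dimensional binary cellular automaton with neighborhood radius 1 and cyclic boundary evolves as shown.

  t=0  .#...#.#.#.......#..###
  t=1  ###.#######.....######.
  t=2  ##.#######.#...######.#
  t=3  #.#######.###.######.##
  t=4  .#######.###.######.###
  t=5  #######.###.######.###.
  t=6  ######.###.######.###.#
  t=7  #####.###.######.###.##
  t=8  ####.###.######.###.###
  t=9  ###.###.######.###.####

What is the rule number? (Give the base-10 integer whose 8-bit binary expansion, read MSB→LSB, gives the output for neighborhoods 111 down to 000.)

190

  [7] ### => #  t=0,i=21
  [6] ##. => .  t=0,i=22
  [5] #.# => #  t=0,i=0
  [4] #.. => #  t=0,i=2
  [3] .## => #  t=0,i=20
  [2] .#. => #  t=0,i=1
  [1] ..# => #  t=0,i=4
  [0] ... => .  t=0,i=3
  bits 10111110 = 190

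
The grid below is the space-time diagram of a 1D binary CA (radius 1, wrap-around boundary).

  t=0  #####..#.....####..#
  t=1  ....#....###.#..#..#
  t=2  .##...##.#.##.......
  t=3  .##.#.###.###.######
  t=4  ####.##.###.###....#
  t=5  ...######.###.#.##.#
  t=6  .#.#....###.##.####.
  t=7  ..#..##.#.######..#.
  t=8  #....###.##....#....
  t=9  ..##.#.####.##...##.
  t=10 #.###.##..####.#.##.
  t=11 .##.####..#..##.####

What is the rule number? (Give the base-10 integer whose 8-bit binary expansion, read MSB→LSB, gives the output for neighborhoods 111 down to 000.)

  ### -> .   bit 7 = 0  t=0,i=0
  ##. -> #   bit 6 = 1  t=0,i=4
  #.# -> #   bit 5 = 1  t=1,i=12
  #.. -> .   bit 4 = 0  t=0,i=5
  .## -> #   bit 3 = 1  t=0,i=13
  .#. -> .   bit 2 = 0  t=0,i=7
  ..# -> .   bit 1 = 0  t=0,i=6
  ... -> #   bit 0 = 1  t=0,i=9
  bits 01101001 = 105

105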